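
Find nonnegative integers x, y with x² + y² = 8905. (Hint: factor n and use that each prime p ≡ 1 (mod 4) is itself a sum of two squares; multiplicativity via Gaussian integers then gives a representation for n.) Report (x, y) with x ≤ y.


Step 1: Factor n = 8905 = 5 · 13 · 137.
Step 2: Check the mod-4 condition on each prime factor: 5 ≡ 1 (mod 4), exponent 1; 13 ≡ 1 (mod 4), exponent 1; 137 ≡ 1 (mod 4), exponent 1.
All primes ≡ 3 (mod 4) appear to even exponent (or don't appear), so by the two-squares theorem n IS expressible as a sum of two squares.
Step 3: Build a representation. Here n = 5 · 13 · 137 is a product of primes ≡ 1 (mod 4). Each prime p ≡ 1 (mod 4) is itself a sum of two squares; find a² by testing p − a² for a perfect square:
  5: 5 − 1² = 4 = 2² ⇒ 5 = 1² + 2².
  13: 13 − 1² = 12, 13 − 2² = 9 = 3² ⇒ 13 = 2² + 3².
  137: 137 − 1² = 136, 137 − 2² = 133, 137 − 3² = 128, 137 − 4² = 121 = 11² ⇒ 137 = 4² + 11².
  Combine using the Brahmagupta–Fibonacci identity (a² + b²)(c² + d²) = (ac − bd)² + (ad + bc)² = (ac + bd)² + (ad − bc)²:
  5 · 13 = 65: from (1² + 2²)(2² + 3²), take (1·2 − 2·3, 1·3 + 2·2) = (2 − 6, 3 + 4) = (-4, 7); dropping signs (only squares matter) gives (4, 7); check 4² + 7² = 16 + 49 = 65 ✓.
  65 · 137 = 8905: from (4² + 7²)(4² + 11²), take (4·4 − 7·11, 4·11 + 7·4) = (16 − 77, 44 + 28) = (-61, 72); dropping signs (only squares matter) gives (61, 72); check 61² + 72² = 3721 + 5184 = 8905 ✓.
Step 4: Order so x ≤ y and verify: 61² + 72² = 3721 + 5184 = 8905 = n. ✓

n = 8905 = 61² + 72² (one valid representation with x ≤ y).


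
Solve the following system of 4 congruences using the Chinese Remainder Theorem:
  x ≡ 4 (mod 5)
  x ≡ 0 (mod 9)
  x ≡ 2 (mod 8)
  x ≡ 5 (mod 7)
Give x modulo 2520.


Product of moduli M = 5 · 9 · 8 · 7 = 2520.
Merge one congruence at a time:
  Start: x ≡ 4 (mod 5).
  Combine with x ≡ 0 (mod 9); new modulus lcm = 45.
    Write x = 4 + 5·t and substitute into x ≡ 0 (mod 9): 5·t ≡ 0 − 4 = -4 (mod 9).
    Reduce coefficients mod 9: 5·t ≡ 5 (mod 9).
    The inverse of 5 mod 9 is 2 (since 5·2 = 10 = 1·9 + 1), so t ≡ 2·5 = 10 ≡ 1 (mod 9).
    Then x = 4 + 5·1 = 9, valid modulo lcm(5, 9) = 45: x ≡ 9 (mod 45).
  Combine with x ≡ 2 (mod 8); new modulus lcm = 360.
    Write x = 9 + 45·t and substitute into x ≡ 2 (mod 8): 45·t ≡ 2 − 9 = -7 (mod 8).
    Reduce coefficients mod 8: 5·t ≡ 1 (mod 8).
    The inverse of 5 mod 8 is 5 (since 5·5 = 25 = 3·8 + 1), so t ≡ 5·1 = 5 ≡ 5 (mod 8).
    Then x = 9 + 45·5 = 234, valid modulo lcm(45, 8) = 360: x ≡ 234 (mod 360).
  Combine with x ≡ 5 (mod 7); new modulus lcm = 2520.
    Write x = 234 + 360·t and substitute into x ≡ 5 (mod 7): 360·t ≡ 5 − 234 = -229 (mod 7).
    Reduce coefficients mod 7: 3·t ≡ 2 (mod 7).
    The inverse of 3 mod 7 is 5 (since 3·5 = 15 = 2·7 + 1), so t ≡ 5·2 = 10 ≡ 3 (mod 7).
    Then x = 234 + 360·3 = 1314, valid modulo lcm(360, 7) = 2520: x ≡ 1314 (mod 2520).
Verify against each original: 1314 mod 5 = 4, 1314 mod 9 = 0, 1314 mod 8 = 2, 1314 mod 7 = 5.

x ≡ 1314 (mod 2520).


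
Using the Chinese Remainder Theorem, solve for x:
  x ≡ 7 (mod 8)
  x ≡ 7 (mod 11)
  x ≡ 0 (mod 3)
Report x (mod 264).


Moduli 8, 11, 3 are pairwise coprime; by CRT there is a unique solution modulo M = 8 · 11 · 3 = 264.
Solve pairwise, accumulating the modulus:
  Start with x ≡ 7 (mod 8).
  Combine with x ≡ 7 (mod 11): since gcd(8, 11) = 1, we get a unique residue mod 88.
    Write x = 7 + 8·t and substitute into x ≡ 7 (mod 11): 8·t ≡ 7 − 7 = 0 (mod 11).
    The inverse of 8 mod 11 is 7 (since 8·7 = 56 = 5·11 + 1), so t ≡ 7·0 = 0 ≡ 0 (mod 11).
    Then x = 7 + 8·0 = 7, valid modulo lcm(8, 11) = 88: x ≡ 7 (mod 88).
  Combine with x ≡ 0 (mod 3): since gcd(88, 3) = 1, we get a unique residue mod 264.
    Write x = 7 + 88·t and substitute into x ≡ 0 (mod 3): 88·t ≡ 0 − 7 = -7 (mod 3).
    Reduce coefficients mod 3: 1·t ≡ 2 (mod 3).
    So t ≡ 2 (mod 3).
    Then x = 7 + 88·2 = 183, valid modulo lcm(88, 3) = 264: x ≡ 183 (mod 264).
Verify: 183 mod 8 = 7 ✓, 183 mod 11 = 7 ✓, 183 mod 3 = 0 ✓.

x ≡ 183 (mod 264).


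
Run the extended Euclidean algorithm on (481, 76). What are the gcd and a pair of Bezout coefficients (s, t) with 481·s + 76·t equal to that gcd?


Euclidean algorithm on (481, 76) — divide until remainder is 0:
  481 = 6 · 76 + 25
  76 = 3 · 25 + 1
  25 = 25 · 1 + 0
gcd(481, 76) = 1.
Track Bezout coefficients alongside the remainders: start with r₀ = 481 = a·1 + b·0 (s = 1, t = 0) and r₁ = 76 = a·0 + b·1 (s = 0, t = 1); each new remainder r_{k+1} = r_{k-1} − q_k·r_k inherits s_{k+1} = s_{k-1} − q_k·s_k, t_{k+1} = t_{k-1} − q_k·t_k, so r_k = a·s_k + b·t_k at every step:
  q = 6: r = 25, s = 1 − 6·0 = 1, t = 0 − 6·1 = -6  (check: 481·1 + 76·(-6) = 25)
  q = 3: r = 1, s = 0 − 3·1 = -3, t = 1 − 3·(-6) = 19  (check: 481·(-3) + 76·19 = 1)
The row with r = 1 (the gcd) gives the Bezout coefficients s = -3, t = 19.
Result: 481 · (-3) + 76 · (19) = 1.

gcd(481, 76) = 1; s = -3, t = 19 (check: 481·(-3) + 76·19 = 1).


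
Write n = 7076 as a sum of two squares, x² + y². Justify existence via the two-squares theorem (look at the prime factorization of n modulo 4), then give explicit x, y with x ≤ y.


Step 1: Factor n = 7076 = 2^2 · 29 · 61.
Step 2: Check the mod-4 condition on each prime factor: 2 = 2 (special); 29 ≡ 1 (mod 4), exponent 1; 61 ≡ 1 (mod 4), exponent 1.
All primes ≡ 3 (mod 4) appear to even exponent (or don't appear), so by the two-squares theorem n IS expressible as a sum of two squares.
Step 3: Build a representation. Group n = k² · m with k = 2 and m = 29 · 61 = 1769 (a product of primes ≡ 1 (mod 4)); a representation of m scales to one of n via (k·x)² + (k·y)² = k²(x² + y²). Each prime p ≡ 1 (mod 4) is itself a sum of two squares; find a² by testing p − a² for a perfect square:
  29: 29 − 1² = 28, 29 − 2² = 25 = 5² ⇒ 29 = 2² + 5².
  61: 61 − 1² = 60, 61 − 2² = 57, 61 − 3² = 52, 61 − 4² = 45, 61 − 5² = 36 = 6² ⇒ 61 = 5² + 6².
  Combine using the Brahmagupta–Fibonacci identity (a² + b²)(c² + d²) = (ac − bd)² + (ad + bc)² = (ac + bd)² + (ad − bc)²:
  29 · 61 = 1769: from (2² + 5²)(5² + 6²), take (2·5 − 5·6, 2·6 + 5·5) = (10 − 30, 12 + 25) = (-20, 37); dropping signs (only squares matter) gives (20, 37); check 20² + 37² = 400 + 1369 = 1769 ✓.
  Scale by k = 2: (2·20, 2·37) = (40, 74).
Step 4: Order so x ≤ y and verify: 40² + 74² = 1600 + 5476 = 7076 = n. ✓

n = 7076 = 40² + 74² (one valid representation with x ≤ y).


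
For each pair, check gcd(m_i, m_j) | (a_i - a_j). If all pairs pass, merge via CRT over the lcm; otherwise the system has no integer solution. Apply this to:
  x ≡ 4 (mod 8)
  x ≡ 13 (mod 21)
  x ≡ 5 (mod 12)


Moduli 8, 21, 12 are not pairwise coprime, so CRT works modulo lcm(m_i) when all pairwise compatibility conditions hold.
Pairwise compatibility: gcd(m_i, m_j) must divide a_i - a_j for every pair.
Merge one congruence at a time:
  Start: x ≡ 4 (mod 8).
  Combine with x ≡ 13 (mod 21): gcd(8, 21) = 1; 13 - 4 = 9, which IS divisible by 1, so compatible.
    Write x = 4 + 8·t and substitute into x ≡ 13 (mod 21): 8·t ≡ 13 − 4 = 9 (mod 21).
    The inverse of 8 mod 21 is 8 (since 8·8 = 64 = 3·21 + 1), so t ≡ 8·9 = 72 ≡ 9 (mod 21).
    Then x = 4 + 8·9 = 76, valid modulo lcm(8, 21) = 168: x ≡ 76 (mod 168).
  Combine with x ≡ 5 (mod 12): gcd(168, 12) = 12, and 5 - 76 = -71 is NOT divisible by 12.
    ⇒ system is inconsistent (no integer solution).

No solution (the system is inconsistent).


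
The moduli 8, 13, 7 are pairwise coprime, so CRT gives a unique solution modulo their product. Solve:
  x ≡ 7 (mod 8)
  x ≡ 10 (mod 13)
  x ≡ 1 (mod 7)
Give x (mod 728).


Moduli 8, 13, 7 are pairwise coprime; by CRT there is a unique solution modulo M = 8 · 13 · 7 = 728.
Solve pairwise, accumulating the modulus:
  Start with x ≡ 7 (mod 8).
  Combine with x ≡ 10 (mod 13): since gcd(8, 13) = 1, we get a unique residue mod 104.
    Write x = 7 + 8·t and substitute into x ≡ 10 (mod 13): 8·t ≡ 10 − 7 = 3 (mod 13).
    The inverse of 8 mod 13 is 5 (since 8·5 = 40 = 3·13 + 1), so t ≡ 5·3 = 15 ≡ 2 (mod 13).
    Then x = 7 + 8·2 = 23, valid modulo lcm(8, 13) = 104: x ≡ 23 (mod 104).
  Combine with x ≡ 1 (mod 7): since gcd(104, 7) = 1, we get a unique residue mod 728.
    Write x = 23 + 104·t and substitute into x ≡ 1 (mod 7): 104·t ≡ 1 − 23 = -22 (mod 7).
    Reduce coefficients mod 7: 6·t ≡ 6 (mod 7).
    The inverse of 6 mod 7 is 6 (since 6·6 = 36 = 5·7 + 1), so t ≡ 6·6 = 36 ≡ 1 (mod 7).
    Then x = 23 + 104·1 = 127, valid modulo lcm(104, 7) = 728: x ≡ 127 (mod 728).
Verify: 127 mod 8 = 7 ✓, 127 mod 13 = 10 ✓, 127 mod 7 = 1 ✓.

x ≡ 127 (mod 728).


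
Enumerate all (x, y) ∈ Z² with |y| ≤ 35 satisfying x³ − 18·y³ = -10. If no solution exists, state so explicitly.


The equation is x³ - 18y³ = -10. For fixed y, x³ = 18·y³ − 10, so a solution requires the RHS to be a perfect cube.
Strategy: iterate y from -35 to 35, compute RHS = 18·y³ − 10, and check whether it is a (positive or negative) perfect cube.
Check small values of y:
  y = 0: RHS = -10 is not a perfect cube.
  y = 1: RHS = 8 = (2)³ ⇒ x = 2 works.
  y = -1: RHS = -28 is not a perfect cube.
  y = 2: RHS = 134 is not a perfect cube.
  y = -2: RHS = -154 is not a perfect cube.
  y = 3: RHS = 476 is not a perfect cube.
  y = -3: RHS = -496 is not a perfect cube.
Continuing the search up to |y| = 35 finds no further solutions beyond those listed.
Collected solutions: (2, 1).

Solutions (with |y| ≤ 35): (2, 1).


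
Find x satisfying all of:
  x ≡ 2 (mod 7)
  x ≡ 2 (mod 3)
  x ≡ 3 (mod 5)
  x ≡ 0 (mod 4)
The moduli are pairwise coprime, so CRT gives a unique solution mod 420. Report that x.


Product of moduli M = 7 · 3 · 5 · 4 = 420.
Merge one congruence at a time:
  Start: x ≡ 2 (mod 7).
  Combine with x ≡ 2 (mod 3); new modulus lcm = 21.
    Write x = 2 + 7·t and substitute into x ≡ 2 (mod 3): 7·t ≡ 2 − 2 = 0 (mod 3).
    Reduce coefficients mod 3: 1·t ≡ 0 (mod 3).
    So t ≡ 0 (mod 3).
    Then x = 2 + 7·0 = 2, valid modulo lcm(7, 3) = 21: x ≡ 2 (mod 21).
  Combine with x ≡ 3 (mod 5); new modulus lcm = 105.
    Write x = 2 + 21·t and substitute into x ≡ 3 (mod 5): 21·t ≡ 3 − 2 = 1 (mod 5).
    Reduce coefficients mod 5: 1·t ≡ 1 (mod 5).
    So t ≡ 1 (mod 5).
    Then x = 2 + 21·1 = 23, valid modulo lcm(21, 5) = 105: x ≡ 23 (mod 105).
  Combine with x ≡ 0 (mod 4); new modulus lcm = 420.
    Write x = 23 + 105·t and substitute into x ≡ 0 (mod 4): 105·t ≡ 0 − 23 = -23 (mod 4).
    Reduce coefficients mod 4: 1·t ≡ 1 (mod 4).
    So t ≡ 1 (mod 4).
    Then x = 23 + 105·1 = 128, valid modulo lcm(105, 4) = 420: x ≡ 128 (mod 420).
Verify against each original: 128 mod 7 = 2, 128 mod 3 = 2, 128 mod 5 = 3, 128 mod 4 = 0.

x ≡ 128 (mod 420).


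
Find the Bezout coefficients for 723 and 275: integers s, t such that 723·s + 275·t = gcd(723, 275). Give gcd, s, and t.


Euclidean algorithm on (723, 275) — divide until remainder is 0:
  723 = 2 · 275 + 173
  275 = 1 · 173 + 102
  173 = 1 · 102 + 71
  102 = 1 · 71 + 31
  71 = 2 · 31 + 9
  31 = 3 · 9 + 4
  9 = 2 · 4 + 1
  4 = 4 · 1 + 0
gcd(723, 275) = 1.
Track Bezout coefficients alongside the remainders: start with r₀ = 723 = a·1 + b·0 (s = 1, t = 0) and r₁ = 275 = a·0 + b·1 (s = 0, t = 1); each new remainder r_{k+1} = r_{k-1} − q_k·r_k inherits s_{k+1} = s_{k-1} − q_k·s_k, t_{k+1} = t_{k-1} − q_k·t_k, so r_k = a·s_k + b·t_k at every step:
  q = 2: r = 173, s = 1 − 2·0 = 1, t = 0 − 2·1 = -2  (check: 723·1 + 275·(-2) = 173)
  q = 1: r = 102, s = 0 − 1·1 = -1, t = 1 − 1·(-2) = 3  (check: 723·(-1) + 275·3 = 102)
  q = 1: r = 71, s = 1 − 1·(-1) = 2, t = -2 − 1·3 = -5  (check: 723·2 + 275·(-5) = 71)
  q = 1: r = 31, s = -1 − 1·2 = -3, t = 3 − 1·(-5) = 8  (check: 723·(-3) + 275·8 = 31)
  q = 2: r = 9, s = 2 − 2·(-3) = 8, t = -5 − 2·8 = -21  (check: 723·8 + 275·(-21) = 9)
  q = 3: r = 4, s = -3 − 3·8 = -27, t = 8 − 3·(-21) = 71  (check: 723·(-27) + 275·71 = 4)
  q = 2: r = 1, s = 8 − 2·(-27) = 62, t = -21 − 2·71 = -163  (check: 723·62 + 275·(-163) = 1)
The row with r = 1 (the gcd) gives the Bezout coefficients s = 62, t = -163.
Result: 723 · (62) + 275 · (-163) = 1.

gcd(723, 275) = 1; s = 62, t = -163 (check: 723·62 + 275·(-163) = 1).


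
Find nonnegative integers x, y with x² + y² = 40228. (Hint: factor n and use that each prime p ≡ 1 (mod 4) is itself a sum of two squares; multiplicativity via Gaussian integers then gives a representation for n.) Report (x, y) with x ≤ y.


Step 1: Factor n = 40228 = 2^2 · 89 · 113.
Step 2: Check the mod-4 condition on each prime factor: 2 = 2 (special); 89 ≡ 1 (mod 4), exponent 1; 113 ≡ 1 (mod 4), exponent 1.
All primes ≡ 3 (mod 4) appear to even exponent (or don't appear), so by the two-squares theorem n IS expressible as a sum of two squares.
Step 3: Build a representation. Group n = k² · m with k = 2 and m = 89 · 113 = 10057 (a product of primes ≡ 1 (mod 4)); a representation of m scales to one of n via (k·x)² + (k·y)² = k²(x² + y²). Each prime p ≡ 1 (mod 4) is itself a sum of two squares; find a² by testing p − a² for a perfect square:
  89: 89 − 1² = 88, 89 − 2² = 85, 89 − 3² = 80, 89 − 4² = 73, 89 − 5² = 64 = 8² ⇒ 89 = 5² + 8².
  113: 113 − 1² = 112, 113 − 2² = 109, 113 − 3² = 104, 113 − 4² = 97, 113 − 5² = 88, 113 − 6² = 77, 113 − 7² = 64 = 8² ⇒ 113 = 7² + 8².
  Combine using the Brahmagupta–Fibonacci identity (a² + b²)(c² + d²) = (ac − bd)² + (ad + bc)² = (ac + bd)² + (ad − bc)²:
  89 · 113 = 10057: from (5² + 8²)(7² + 8²), take (5·7 − 8·8, 5·8 + 8·7) = (35 − 64, 40 + 56) = (-29, 96); dropping signs (only squares matter) gives (29, 96); check 29² + 96² = 841 + 9216 = 10057 ✓.
  Scale by k = 2: (2·29, 2·96) = (58, 192).
Step 4: Order so x ≤ y and verify: 58² + 192² = 3364 + 36864 = 40228 = n. ✓

n = 40228 = 58² + 192² (one valid representation with x ≤ y).


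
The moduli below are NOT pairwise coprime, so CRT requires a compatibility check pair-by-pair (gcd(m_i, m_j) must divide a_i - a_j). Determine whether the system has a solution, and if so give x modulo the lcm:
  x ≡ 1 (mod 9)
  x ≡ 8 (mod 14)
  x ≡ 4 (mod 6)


Moduli 9, 14, 6 are not pairwise coprime, so CRT works modulo lcm(m_i) when all pairwise compatibility conditions hold.
Pairwise compatibility: gcd(m_i, m_j) must divide a_i - a_j for every pair.
Merge one congruence at a time:
  Start: x ≡ 1 (mod 9).
  Combine with x ≡ 8 (mod 14): gcd(9, 14) = 1; 8 - 1 = 7, which IS divisible by 1, so compatible.
    Write x = 1 + 9·t and substitute into x ≡ 8 (mod 14): 9·t ≡ 8 − 1 = 7 (mod 14).
    The inverse of 9 mod 14 is 11 (since 9·11 = 99 = 7·14 + 1), so t ≡ 11·7 = 77 ≡ 7 (mod 14).
    Then x = 1 + 9·7 = 64, valid modulo lcm(9, 14) = 126: x ≡ 64 (mod 126).
  Combine with x ≡ 4 (mod 6): gcd(126, 6) = 6; 4 - 64 = -60, which IS divisible by 6, so compatible.
    Write x = 64 + 126·t and substitute into x ≡ 4 (mod 6): 126·t ≡ 4 − 64 = -60 (mod 6).
    Divide the congruence (and modulus) by g = 6: 21·t ≡ -10 (mod 1).
    Modulo 1 every t works; take t = 0.
    Then x = 64 + 126·0 = 64, valid modulo lcm(126, 6) = 126: x ≡ 64 (mod 126).
Verify: 64 mod 9 = 1, 64 mod 14 = 8, 64 mod 6 = 4.

x ≡ 64 (mod 126).


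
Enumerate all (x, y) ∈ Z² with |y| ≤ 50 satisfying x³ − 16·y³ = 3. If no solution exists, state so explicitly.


The equation is x³ - 16y³ = 3. For fixed y, x³ = 16·y³ + 3, so a solution requires the RHS to be a perfect cube.
Strategy: iterate y from -50 to 50, compute RHS = 16·y³ + 3, and check whether it is a (positive or negative) perfect cube.
Check small values of y:
  y = 0: RHS = 3 is not a perfect cube.
  y = 1: RHS = 19 is not a perfect cube.
  y = -1: RHS = -13 is not a perfect cube.
  y = 2: RHS = 131 is not a perfect cube.
  y = -2: RHS = -125 = (-5)³ ⇒ x = -5 works.
  y = 3: RHS = 435 is not a perfect cube.
  y = -3: RHS = -429 is not a perfect cube.
Continuing the search up to |y| = 50 finds no further solutions beyond those listed.
Collected solutions: (-5, -2).

Solutions (with |y| ≤ 50): (-5, -2).


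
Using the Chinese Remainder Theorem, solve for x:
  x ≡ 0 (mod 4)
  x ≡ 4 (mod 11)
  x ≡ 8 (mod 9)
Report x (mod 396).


Moduli 4, 11, 9 are pairwise coprime; by CRT there is a unique solution modulo M = 4 · 11 · 9 = 396.
Solve pairwise, accumulating the modulus:
  Start with x ≡ 0 (mod 4).
  Combine with x ≡ 4 (mod 11): since gcd(4, 11) = 1, we get a unique residue mod 44.
    Write x = 0 + 4·t and substitute into x ≡ 4 (mod 11): 4·t ≡ 4 − 0 = 4 (mod 11).
    The inverse of 4 mod 11 is 3 (since 4·3 = 12 = 1·11 + 1), so t ≡ 3·4 = 12 ≡ 1 (mod 11).
    Then x = 0 + 4·1 = 4, valid modulo lcm(4, 11) = 44: x ≡ 4 (mod 44).
  Combine with x ≡ 8 (mod 9): since gcd(44, 9) = 1, we get a unique residue mod 396.
    Write x = 4 + 44·t and substitute into x ≡ 8 (mod 9): 44·t ≡ 8 − 4 = 4 (mod 9).
    Reduce coefficients mod 9: 8·t ≡ 4 (mod 9).
    The inverse of 8 mod 9 is 8 (since 8·8 = 64 = 7·9 + 1), so t ≡ 8·4 = 32 ≡ 5 (mod 9).
    Then x = 4 + 44·5 = 224, valid modulo lcm(44, 9) = 396: x ≡ 224 (mod 396).
Verify: 224 mod 4 = 0 ✓, 224 mod 11 = 4 ✓, 224 mod 9 = 8 ✓.

x ≡ 224 (mod 396).


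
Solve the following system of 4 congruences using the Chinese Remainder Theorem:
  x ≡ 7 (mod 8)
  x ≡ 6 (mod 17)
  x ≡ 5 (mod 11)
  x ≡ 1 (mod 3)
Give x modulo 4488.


Product of moduli M = 8 · 17 · 11 · 3 = 4488.
Merge one congruence at a time:
  Start: x ≡ 7 (mod 8).
  Combine with x ≡ 6 (mod 17); new modulus lcm = 136.
    Write x = 7 + 8·t and substitute into x ≡ 6 (mod 17): 8·t ≡ 6 − 7 = -1 (mod 17).
    Reduce coefficients mod 17: 8·t ≡ 16 (mod 17).
    The inverse of 8 mod 17 is 15 (since 8·15 = 120 = 7·17 + 1), so t ≡ 15·16 = 240 ≡ 2 (mod 17).
    Then x = 7 + 8·2 = 23, valid modulo lcm(8, 17) = 136: x ≡ 23 (mod 136).
  Combine with x ≡ 5 (mod 11); new modulus lcm = 1496.
    Write x = 23 + 136·t and substitute into x ≡ 5 (mod 11): 136·t ≡ 5 − 23 = -18 (mod 11).
    Reduce coefficients mod 11: 4·t ≡ 4 (mod 11).
    The inverse of 4 mod 11 is 3 (since 4·3 = 12 = 1·11 + 1), so t ≡ 3·4 = 12 ≡ 1 (mod 11).
    Then x = 23 + 136·1 = 159, valid modulo lcm(136, 11) = 1496: x ≡ 159 (mod 1496).
  Combine with x ≡ 1 (mod 3); new modulus lcm = 4488.
    Write x = 159 + 1496·t and substitute into x ≡ 1 (mod 3): 1496·t ≡ 1 − 159 = -158 (mod 3).
    Reduce coefficients mod 3: 2·t ≡ 1 (mod 3).
    The inverse of 2 mod 3 is 2 (since 2·2 = 4 = 1·3 + 1), so t ≡ 2·1 = 2 ≡ 2 (mod 3).
    Then x = 159 + 1496·2 = 3151, valid modulo lcm(1496, 3) = 4488: x ≡ 3151 (mod 4488).
Verify against each original: 3151 mod 8 = 7, 3151 mod 17 = 6, 3151 mod 11 = 5, 3151 mod 3 = 1.

x ≡ 3151 (mod 4488).


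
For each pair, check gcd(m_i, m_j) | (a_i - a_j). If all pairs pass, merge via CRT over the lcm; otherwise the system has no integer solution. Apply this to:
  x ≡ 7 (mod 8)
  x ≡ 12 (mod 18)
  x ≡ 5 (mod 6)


Moduli 8, 18, 6 are not pairwise coprime, so CRT works modulo lcm(m_i) when all pairwise compatibility conditions hold.
Pairwise compatibility: gcd(m_i, m_j) must divide a_i - a_j for every pair.
Merge one congruence at a time:
  Start: x ≡ 7 (mod 8).
  Combine with x ≡ 12 (mod 18): gcd(8, 18) = 2, and 12 - 7 = 5 is NOT divisible by 2.
    ⇒ system is inconsistent (no integer solution).

No solution (the system is inconsistent).


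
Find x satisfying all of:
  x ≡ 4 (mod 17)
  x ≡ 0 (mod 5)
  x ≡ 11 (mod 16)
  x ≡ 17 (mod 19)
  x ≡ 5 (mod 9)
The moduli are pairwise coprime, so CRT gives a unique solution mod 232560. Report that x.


Product of moduli M = 17 · 5 · 16 · 19 · 9 = 232560.
Merge one congruence at a time:
  Start: x ≡ 4 (mod 17).
  Combine with x ≡ 0 (mod 5); new modulus lcm = 85.
    Write x = 4 + 17·t and substitute into x ≡ 0 (mod 5): 17·t ≡ 0 − 4 = -4 (mod 5).
    Reduce coefficients mod 5: 2·t ≡ 1 (mod 5).
    The inverse of 2 mod 5 is 3 (since 2·3 = 6 = 1·5 + 1), so t ≡ 3·1 = 3 ≡ 3 (mod 5).
    Then x = 4 + 17·3 = 55, valid modulo lcm(17, 5) = 85: x ≡ 55 (mod 85).
  Combine with x ≡ 11 (mod 16); new modulus lcm = 1360.
    Write x = 55 + 85·t and substitute into x ≡ 11 (mod 16): 85·t ≡ 11 − 55 = -44 (mod 16).
    Reduce coefficients mod 16: 5·t ≡ 4 (mod 16).
    The inverse of 5 mod 16 is 13 (since 5·13 = 65 = 4·16 + 1), so t ≡ 13·4 = 52 ≡ 4 (mod 16).
    Then x = 55 + 85·4 = 395, valid modulo lcm(85, 16) = 1360: x ≡ 395 (mod 1360).
  Combine with x ≡ 17 (mod 19); new modulus lcm = 25840.
    Write x = 395 + 1360·t and substitute into x ≡ 17 (mod 19): 1360·t ≡ 17 − 395 = -378 (mod 19).
    Reduce coefficients mod 19: 11·t ≡ 2 (mod 19).
    The inverse of 11 mod 19 is 7 (since 11·7 = 77 = 4·19 + 1), so t ≡ 7·2 = 14 ≡ 14 (mod 19).
    Then x = 395 + 1360·14 = 19435, valid modulo lcm(1360, 19) = 25840: x ≡ 19435 (mod 25840).
  Combine with x ≡ 5 (mod 9); new modulus lcm = 232560.
    Write x = 19435 + 25840·t and substitute into x ≡ 5 (mod 9): 25840·t ≡ 5 − 19435 = -19430 (mod 9).
    Reduce coefficients mod 9: 1·t ≡ 1 (mod 9).
    So t ≡ 1 (mod 9).
    Then x = 19435 + 25840·1 = 45275, valid modulo lcm(25840, 9) = 232560: x ≡ 45275 (mod 232560).
Verify against each original: 45275 mod 17 = 4, 45275 mod 5 = 0, 45275 mod 16 = 11, 45275 mod 19 = 17, 45275 mod 9 = 5.

x ≡ 45275 (mod 232560).


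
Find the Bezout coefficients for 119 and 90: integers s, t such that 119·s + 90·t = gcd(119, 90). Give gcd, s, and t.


Euclidean algorithm on (119, 90) — divide until remainder is 0:
  119 = 1 · 90 + 29
  90 = 3 · 29 + 3
  29 = 9 · 3 + 2
  3 = 1 · 2 + 1
  2 = 2 · 1 + 0
gcd(119, 90) = 1.
Track Bezout coefficients alongside the remainders: start with r₀ = 119 = a·1 + b·0 (s = 1, t = 0) and r₁ = 90 = a·0 + b·1 (s = 0, t = 1); each new remainder r_{k+1} = r_{k-1} − q_k·r_k inherits s_{k+1} = s_{k-1} − q_k·s_k, t_{k+1} = t_{k-1} − q_k·t_k, so r_k = a·s_k + b·t_k at every step:
  q = 1: r = 29, s = 1 − 1·0 = 1, t = 0 − 1·1 = -1  (check: 119·1 + 90·(-1) = 29)
  q = 3: r = 3, s = 0 − 3·1 = -3, t = 1 − 3·(-1) = 4  (check: 119·(-3) + 90·4 = 3)
  q = 9: r = 2, s = 1 − 9·(-3) = 28, t = -1 − 9·4 = -37  (check: 119·28 + 90·(-37) = 2)
  q = 1: r = 1, s = -3 − 1·28 = -31, t = 4 − 1·(-37) = 41  (check: 119·(-31) + 90·41 = 1)
The row with r = 1 (the gcd) gives the Bezout coefficients s = -31, t = 41.
Result: 119 · (-31) + 90 · (41) = 1.

gcd(119, 90) = 1; s = -31, t = 41 (check: 119·(-31) + 90·41 = 1).


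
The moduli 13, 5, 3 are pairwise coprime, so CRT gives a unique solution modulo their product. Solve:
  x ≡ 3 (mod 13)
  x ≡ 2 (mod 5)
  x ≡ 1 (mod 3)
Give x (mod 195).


Moduli 13, 5, 3 are pairwise coprime; by CRT there is a unique solution modulo M = 13 · 5 · 3 = 195.
Solve pairwise, accumulating the modulus:
  Start with x ≡ 3 (mod 13).
  Combine with x ≡ 2 (mod 5): since gcd(13, 5) = 1, we get a unique residue mod 65.
    Write x = 3 + 13·t and substitute into x ≡ 2 (mod 5): 13·t ≡ 2 − 3 = -1 (mod 5).
    Reduce coefficients mod 5: 3·t ≡ 4 (mod 5).
    The inverse of 3 mod 5 is 2 (since 3·2 = 6 = 1·5 + 1), so t ≡ 2·4 = 8 ≡ 3 (mod 5).
    Then x = 3 + 13·3 = 42, valid modulo lcm(13, 5) = 65: x ≡ 42 (mod 65).
  Combine with x ≡ 1 (mod 3): since gcd(65, 3) = 1, we get a unique residue mod 195.
    Write x = 42 + 65·t and substitute into x ≡ 1 (mod 3): 65·t ≡ 1 − 42 = -41 (mod 3).
    Reduce coefficients mod 3: 2·t ≡ 1 (mod 3).
    The inverse of 2 mod 3 is 2 (since 2·2 = 4 = 1·3 + 1), so t ≡ 2·1 = 2 ≡ 2 (mod 3).
    Then x = 42 + 65·2 = 172, valid modulo lcm(65, 3) = 195: x ≡ 172 (mod 195).
Verify: 172 mod 13 = 3 ✓, 172 mod 5 = 2 ✓, 172 mod 3 = 1 ✓.

x ≡ 172 (mod 195).


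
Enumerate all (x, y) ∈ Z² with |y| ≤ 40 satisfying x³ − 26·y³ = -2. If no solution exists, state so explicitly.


The equation is x³ - 26y³ = -2. For fixed y, x³ = 26·y³ − 2, so a solution requires the RHS to be a perfect cube.
Strategy: iterate y from -40 to 40, compute RHS = 26·y³ − 2, and check whether it is a (positive or negative) perfect cube.
Check small values of y:
  y = 0: RHS = -2 is not a perfect cube.
  y = 1: RHS = 24 is not a perfect cube.
  y = -1: RHS = -28 is not a perfect cube.
  y = 2: RHS = 206 is not a perfect cube.
  y = -2: RHS = -210 is not a perfect cube.
  y = 3: RHS = 700 is not a perfect cube.
  y = -3: RHS = -704 is not a perfect cube.
Continuing the search up to |y| = 40 finds no solutions either.
No (x, y) in the scanned range satisfies the equation.

No integer solutions with |y| ≤ 40.


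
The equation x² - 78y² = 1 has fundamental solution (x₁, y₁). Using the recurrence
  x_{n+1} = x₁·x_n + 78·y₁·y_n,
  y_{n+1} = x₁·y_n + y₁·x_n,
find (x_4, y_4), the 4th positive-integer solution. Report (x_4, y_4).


Step 1: Find the fundamental solution (x₁, y₁) of x² - 78y² = 1.
  Expand √78 as a continued fraction. a₀ = ⌊√78⌋ = 8; iterate m_{k+1} = d_k·a_k − m_k, d_{k+1} = (78 − m_{k+1}²)/d_k, a_{k+1} = ⌊(a₀ + m_{k+1})/d_{k+1}⌋ (starting m₀ = 0, d₀ = 1), with convergents p_k = a_k·p_{k-1} + p_{k-2}, q_k = a_k·q_{k-1} + q_{k-2} (p₋₁ = 1, q₋₁ = 0):
  k = 0: a₀ = 8; p₀/q₀ = 8/1; p₀² − 78·q₀² = 64 − 78 = -14.
  k = 1: m = 8, d = 14, a = ⌊(8 + 8)/14⌋ = 1; p/q = (1·8 + 1)/(1·1 + 0) = 9/1; p² − 78·q² = 81 − 78 = 3.
  k = 2: m = 6, d = 3, a = ⌊(8 + 6)/3⌋ = 4; p/q = (4·9 + 8)/(4·1 + 1) = 44/5; p² − 78·q² = 1936 − 1950 = -14.
  k = 3: m = 6, d = 14, a = ⌊(8 + 6)/14⌋ = 1; p/q = (1·44 + 9)/(1·5 + 1) = 53/6; p² − 78·q² = 2809 − 2808 = 1.
  The first convergent with p² − 78·q² = 1 gives the fundamental solution (x₁, y₁) = (53, 6).
Step 2: Apply the recurrence (x_{n+1}, y_{n+1}) = (x₁x_n + 78y₁y_n, x₁y_n + y₁x_n) repeatedly.
  From (x_1, y_1) = (53, 6): x_2 = 53·53 + 78·6·6 = 5617; y_2 = 53·6 + 6·53 = 636.
  From (x_2, y_2) = (5617, 636): x_3 = 53·5617 + 78·6·636 = 595349; y_3 = 53·636 + 6·5617 = 67410.
  From (x_3, y_3) = (595349, 67410): x_4 = 53·595349 + 78·6·67410 = 63101377; y_4 = 53·67410 + 6·595349 = 7144824.
Step 3: Verify x_4² - 78·y_4² = 3981783779296129 - 3981783779296128 = 1 (should be 1). ✓

(x_1, y_1) = (53, 6); (x_4, y_4) = (63101377, 7144824).


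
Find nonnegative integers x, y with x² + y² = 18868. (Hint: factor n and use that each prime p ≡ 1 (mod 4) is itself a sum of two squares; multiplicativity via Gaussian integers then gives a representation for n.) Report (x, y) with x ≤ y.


Step 1: Factor n = 18868 = 2^2 · 53 · 89.
Step 2: Check the mod-4 condition on each prime factor: 2 = 2 (special); 53 ≡ 1 (mod 4), exponent 1; 89 ≡ 1 (mod 4), exponent 1.
All primes ≡ 3 (mod 4) appear to even exponent (or don't appear), so by the two-squares theorem n IS expressible as a sum of two squares.
Step 3: Build a representation. Group n = k² · m with k = 2 and m = 53 · 89 = 4717 (a product of primes ≡ 1 (mod 4)); a representation of m scales to one of n via (k·x)² + (k·y)² = k²(x² + y²). Each prime p ≡ 1 (mod 4) is itself a sum of two squares; find a² by testing p − a² for a perfect square:
  53: 53 − 1² = 52, 53 − 2² = 49 = 7² ⇒ 53 = 2² + 7².
  89: 89 − 1² = 88, 89 − 2² = 85, 89 − 3² = 80, 89 − 4² = 73, 89 − 5² = 64 = 8² ⇒ 89 = 5² + 8².
  Combine using the Brahmagupta–Fibonacci identity (a² + b²)(c² + d²) = (ac − bd)² + (ad + bc)² = (ac + bd)² + (ad − bc)²:
  53 · 89 = 4717: from (2² + 7²)(5² + 8²), take (2·5 − 7·8, 2·8 + 7·5) = (10 − 56, 16 + 35) = (-46, 51); dropping signs (only squares matter) gives (46, 51); check 46² + 51² = 2116 + 2601 = 4717 ✓.
  Scale by k = 2: (2·46, 2·51) = (92, 102).
Step 4: Order so x ≤ y and verify: 92² + 102² = 8464 + 10404 = 18868 = n. ✓

n = 18868 = 92² + 102² (one valid representation with x ≤ y).


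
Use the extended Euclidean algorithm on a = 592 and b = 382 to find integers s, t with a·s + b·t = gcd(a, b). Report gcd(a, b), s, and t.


Euclidean algorithm on (592, 382) — divide until remainder is 0:
  592 = 1 · 382 + 210
  382 = 1 · 210 + 172
  210 = 1 · 172 + 38
  172 = 4 · 38 + 20
  38 = 1 · 20 + 18
  20 = 1 · 18 + 2
  18 = 9 · 2 + 0
gcd(592, 382) = 2.
Track Bezout coefficients alongside the remainders: start with r₀ = 592 = a·1 + b·0 (s = 1, t = 0) and r₁ = 382 = a·0 + b·1 (s = 0, t = 1); each new remainder r_{k+1} = r_{k-1} − q_k·r_k inherits s_{k+1} = s_{k-1} − q_k·s_k, t_{k+1} = t_{k-1} − q_k·t_k, so r_k = a·s_k + b·t_k at every step:
  q = 1: r = 210, s = 1 − 1·0 = 1, t = 0 − 1·1 = -1  (check: 592·1 + 382·(-1) = 210)
  q = 1: r = 172, s = 0 − 1·1 = -1, t = 1 − 1·(-1) = 2  (check: 592·(-1) + 382·2 = 172)
  q = 1: r = 38, s = 1 − 1·(-1) = 2, t = -1 − 1·2 = -3  (check: 592·2 + 382·(-3) = 38)
  q = 4: r = 20, s = -1 − 4·2 = -9, t = 2 − 4·(-3) = 14  (check: 592·(-9) + 382·14 = 20)
  q = 1: r = 18, s = 2 − 1·(-9) = 11, t = -3 − 1·14 = -17  (check: 592·11 + 382·(-17) = 18)
  q = 1: r = 2, s = -9 − 1·11 = -20, t = 14 − 1·(-17) = 31  (check: 592·(-20) + 382·31 = 2)
The row with r = 2 (the gcd) gives the Bezout coefficients s = -20, t = 31.
Result: 592 · (-20) + 382 · (31) = 2.

gcd(592, 382) = 2; s = -20, t = 31 (check: 592·(-20) + 382·31 = 2).


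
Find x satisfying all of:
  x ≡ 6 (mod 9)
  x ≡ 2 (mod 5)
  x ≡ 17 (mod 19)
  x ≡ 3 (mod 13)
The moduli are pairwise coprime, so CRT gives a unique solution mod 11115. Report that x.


Product of moduli M = 9 · 5 · 19 · 13 = 11115.
Merge one congruence at a time:
  Start: x ≡ 6 (mod 9).
  Combine with x ≡ 2 (mod 5); new modulus lcm = 45.
    Write x = 6 + 9·t and substitute into x ≡ 2 (mod 5): 9·t ≡ 2 − 6 = -4 (mod 5).
    Reduce coefficients mod 5: 4·t ≡ 1 (mod 5).
    The inverse of 4 mod 5 is 4 (since 4·4 = 16 = 3·5 + 1), so t ≡ 4·1 = 4 ≡ 4 (mod 5).
    Then x = 6 + 9·4 = 42, valid modulo lcm(9, 5) = 45: x ≡ 42 (mod 45).
  Combine with x ≡ 17 (mod 19); new modulus lcm = 855.
    Write x = 42 + 45·t and substitute into x ≡ 17 (mod 19): 45·t ≡ 17 − 42 = -25 (mod 19).
    Reduce coefficients mod 19: 7·t ≡ 13 (mod 19).
    The inverse of 7 mod 19 is 11 (since 7·11 = 77 = 4·19 + 1), so t ≡ 11·13 = 143 ≡ 10 (mod 19).
    Then x = 42 + 45·10 = 492, valid modulo lcm(45, 19) = 855: x ≡ 492 (mod 855).
  Combine with x ≡ 3 (mod 13); new modulus lcm = 11115.
    Write x = 492 + 855·t and substitute into x ≡ 3 (mod 13): 855·t ≡ 3 − 492 = -489 (mod 13).
    Reduce coefficients mod 13: 10·t ≡ 5 (mod 13).
    The inverse of 10 mod 13 is 4 (since 10·4 = 40 = 3·13 + 1), so t ≡ 4·5 = 20 ≡ 7 (mod 13).
    Then x = 492 + 855·7 = 6477, valid modulo lcm(855, 13) = 11115: x ≡ 6477 (mod 11115).
Verify against each original: 6477 mod 9 = 6, 6477 mod 5 = 2, 6477 mod 19 = 17, 6477 mod 13 = 3.

x ≡ 6477 (mod 11115).


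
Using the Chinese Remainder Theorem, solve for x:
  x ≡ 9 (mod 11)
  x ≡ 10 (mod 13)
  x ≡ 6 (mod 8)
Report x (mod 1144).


Moduli 11, 13, 8 are pairwise coprime; by CRT there is a unique solution modulo M = 11 · 13 · 8 = 1144.
Solve pairwise, accumulating the modulus:
  Start with x ≡ 9 (mod 11).
  Combine with x ≡ 10 (mod 13): since gcd(11, 13) = 1, we get a unique residue mod 143.
    Write x = 9 + 11·t and substitute into x ≡ 10 (mod 13): 11·t ≡ 10 − 9 = 1 (mod 13).
    The inverse of 11 mod 13 is 6 (since 11·6 = 66 = 5·13 + 1), so t ≡ 6·1 = 6 ≡ 6 (mod 13).
    Then x = 9 + 11·6 = 75, valid modulo lcm(11, 13) = 143: x ≡ 75 (mod 143).
  Combine with x ≡ 6 (mod 8): since gcd(143, 8) = 1, we get a unique residue mod 1144.
    Write x = 75 + 143·t and substitute into x ≡ 6 (mod 8): 143·t ≡ 6 − 75 = -69 (mod 8).
    Reduce coefficients mod 8: 7·t ≡ 3 (mod 8).
    The inverse of 7 mod 8 is 7 (since 7·7 = 49 = 6·8 + 1), so t ≡ 7·3 = 21 ≡ 5 (mod 8).
    Then x = 75 + 143·5 = 790, valid modulo lcm(143, 8) = 1144: x ≡ 790 (mod 1144).
Verify: 790 mod 11 = 9 ✓, 790 mod 13 = 10 ✓, 790 mod 8 = 6 ✓.

x ≡ 790 (mod 1144).


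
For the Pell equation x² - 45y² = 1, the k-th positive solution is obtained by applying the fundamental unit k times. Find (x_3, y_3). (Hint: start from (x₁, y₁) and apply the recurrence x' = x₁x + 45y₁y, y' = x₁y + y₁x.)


Step 1: Find the fundamental solution (x₁, y₁) of x² - 45y² = 1.
  Expand √45 as a continued fraction. a₀ = ⌊√45⌋ = 6; iterate m_{k+1} = d_k·a_k − m_k, d_{k+1} = (45 − m_{k+1}²)/d_k, a_{k+1} = ⌊(a₀ + m_{k+1})/d_{k+1}⌋ (starting m₀ = 0, d₀ = 1), with convergents p_k = a_k·p_{k-1} + p_{k-2}, q_k = a_k·q_{k-1} + q_{k-2} (p₋₁ = 1, q₋₁ = 0):
  k = 0: a₀ = 6; p₀/q₀ = 6/1; p₀² − 45·q₀² = 36 − 45 = -9.
  k = 1: m = 6, d = 9, a = ⌊(6 + 6)/9⌋ = 1; p/q = (1·6 + 1)/(1·1 + 0) = 7/1; p² − 45·q² = 49 − 45 = 4.
  k = 2: m = 3, d = 4, a = ⌊(6 + 3)/4⌋ = 2; p/q = (2·7 + 6)/(2·1 + 1) = 20/3; p² − 45·q² = 400 − 405 = -5.
  k = 3: m = 5, d = 5, a = ⌊(6 + 5)/5⌋ = 2; p/q = (2·20 + 7)/(2·3 + 1) = 47/7; p² − 45·q² = 2209 − 2205 = 4.
  k = 4: m = 5, d = 4, a = ⌊(6 + 5)/4⌋ = 2; p/q = (2·47 + 20)/(2·7 + 3) = 114/17; p² − 45·q² = 12996 − 13005 = -9.
  k = 5: m = 3, d = 9, a = ⌊(6 + 3)/9⌋ = 1; p/q = (1·114 + 47)/(1·17 + 7) = 161/24; p² − 45·q² = 25921 − 25920 = 1.
  The first convergent with p² − 45·q² = 1 gives the fundamental solution (x₁, y₁) = (161, 24).
Step 2: Apply the recurrence (x_{n+1}, y_{n+1}) = (x₁x_n + 45y₁y_n, x₁y_n + y₁x_n) repeatedly.
  From (x_1, y_1) = (161, 24): x_2 = 161·161 + 45·24·24 = 51841; y_2 = 161·24 + 24·161 = 7728.
  From (x_2, y_2) = (51841, 7728): x_3 = 161·51841 + 45·24·7728 = 16692641; y_3 = 161·7728 + 24·51841 = 2488392.
Step 3: Verify x_3² - 45·y_3² = 278644263554881 - 278644263554880 = 1 (should be 1). ✓

(x_1, y_1) = (161, 24); (x_3, y_3) = (16692641, 2488392).


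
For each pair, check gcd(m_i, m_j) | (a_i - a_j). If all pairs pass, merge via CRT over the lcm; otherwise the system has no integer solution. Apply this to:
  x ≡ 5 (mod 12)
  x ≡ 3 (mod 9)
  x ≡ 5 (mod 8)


Moduli 12, 9, 8 are not pairwise coprime, so CRT works modulo lcm(m_i) when all pairwise compatibility conditions hold.
Pairwise compatibility: gcd(m_i, m_j) must divide a_i - a_j for every pair.
Merge one congruence at a time:
  Start: x ≡ 5 (mod 12).
  Combine with x ≡ 3 (mod 9): gcd(12, 9) = 3, and 3 - 5 = -2 is NOT divisible by 3.
    ⇒ system is inconsistent (no integer solution).

No solution (the system is inconsistent).


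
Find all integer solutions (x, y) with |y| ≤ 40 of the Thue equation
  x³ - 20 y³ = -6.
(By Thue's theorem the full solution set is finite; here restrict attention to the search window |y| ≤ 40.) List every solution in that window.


The equation is x³ - 20y³ = -6. For fixed y, x³ = 20·y³ − 6, so a solution requires the RHS to be a perfect cube.
Strategy: iterate y from -40 to 40, compute RHS = 20·y³ − 6, and check whether it is a (positive or negative) perfect cube.
Check small values of y:
  y = 0: RHS = -6 is not a perfect cube.
  y = 1: RHS = 14 is not a perfect cube.
  y = -1: RHS = -26 is not a perfect cube.
  y = 2: RHS = 154 is not a perfect cube.
  y = -2: RHS = -166 is not a perfect cube.
  y = 3: RHS = 534 is not a perfect cube.
  y = -3: RHS = -546 is not a perfect cube.
Continuing the search up to |y| = 40 finds no solutions either.
No (x, y) in the scanned range satisfies the equation.

No integer solutions with |y| ≤ 40.


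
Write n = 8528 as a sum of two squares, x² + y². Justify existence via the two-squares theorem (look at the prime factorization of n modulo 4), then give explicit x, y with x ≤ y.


Step 1: Factor n = 8528 = 2^4 · 13 · 41.
Step 2: Check the mod-4 condition on each prime factor: 2 = 2 (special); 13 ≡ 1 (mod 4), exponent 1; 41 ≡ 1 (mod 4), exponent 1.
All primes ≡ 3 (mod 4) appear to even exponent (or don't appear), so by the two-squares theorem n IS expressible as a sum of two squares.
Step 3: Build a representation. Group n = k² · m with k = 4 and m = 13 · 41 = 533 (a product of primes ≡ 1 (mod 4)); a representation of m scales to one of n via (k·x)² + (k·y)² = k²(x² + y²). Each prime p ≡ 1 (mod 4) is itself a sum of two squares; find a² by testing p − a² for a perfect square:
  13: 13 − 1² = 12, 13 − 2² = 9 = 3² ⇒ 13 = 2² + 3².
  41: 41 − 1² = 40, 41 − 2² = 37, 41 − 3² = 32, 41 − 4² = 25 = 5² ⇒ 41 = 4² + 5².
  Combine using the Brahmagupta–Fibonacci identity (a² + b²)(c² + d²) = (ac − bd)² + (ad + bc)² = (ac + bd)² + (ad − bc)²:
  13 · 41 = 533: from (2² + 3²)(4² + 5²), take (2·4 − 3·5, 2·5 + 3·4) = (8 − 15, 10 + 12) = (-7, 22); dropping signs (only squares matter) gives (7, 22); check 7² + 22² = 49 + 484 = 533 ✓.
  Scale by k = 4: (4·7, 4·22) = (28, 88).
Step 4: Order so x ≤ y and verify: 28² + 88² = 784 + 7744 = 8528 = n. ✓

n = 8528 = 28² + 88² (one valid representation with x ≤ y).


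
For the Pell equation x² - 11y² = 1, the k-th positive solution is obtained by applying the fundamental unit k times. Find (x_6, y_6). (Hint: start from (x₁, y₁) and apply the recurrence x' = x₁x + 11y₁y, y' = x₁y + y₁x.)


Step 1: Find the fundamental solution (x₁, y₁) of x² - 11y² = 1.
  Expand √11 as a continued fraction. a₀ = ⌊√11⌋ = 3; iterate m_{k+1} = d_k·a_k − m_k, d_{k+1} = (11 − m_{k+1}²)/d_k, a_{k+1} = ⌊(a₀ + m_{k+1})/d_{k+1}⌋ (starting m₀ = 0, d₀ = 1), with convergents p_k = a_k·p_{k-1} + p_{k-2}, q_k = a_k·q_{k-1} + q_{k-2} (p₋₁ = 1, q₋₁ = 0):
  k = 0: a₀ = 3; p₀/q₀ = 3/1; p₀² − 11·q₀² = 9 − 11 = -2.
  k = 1: m = 3, d = 2, a = ⌊(3 + 3)/2⌋ = 3; p/q = (3·3 + 1)/(3·1 + 0) = 10/3; p² − 11·q² = 100 − 99 = 1.
  The first convergent with p² − 11·q² = 1 gives the fundamental solution (x₁, y₁) = (10, 3).
Step 2: Apply the recurrence (x_{n+1}, y_{n+1}) = (x₁x_n + 11y₁y_n, x₁y_n + y₁x_n) repeatedly.
  From (x_1, y_1) = (10, 3): x_2 = 10·10 + 11·3·3 = 199; y_2 = 10·3 + 3·10 = 60.
  From (x_2, y_2) = (199, 60): x_3 = 10·199 + 11·3·60 = 3970; y_3 = 10·60 + 3·199 = 1197.
  From (x_3, y_3) = (3970, 1197): x_4 = 10·3970 + 11·3·1197 = 79201; y_4 = 10·1197 + 3·3970 = 23880.
  From (x_4, y_4) = (79201, 23880): x_5 = 10·79201 + 11·3·23880 = 1580050; y_5 = 10·23880 + 3·79201 = 476403.
  From (x_5, y_5) = (1580050, 476403): x_6 = 10·1580050 + 11·3·476403 = 31521799; y_6 = 10·476403 + 3·1580050 = 9504180.
Step 3: Verify x_6² - 11·y_6² = 993623812196401 - 993623812196400 = 1 (should be 1). ✓

(x_1, y_1) = (10, 3); (x_6, y_6) = (31521799, 9504180).


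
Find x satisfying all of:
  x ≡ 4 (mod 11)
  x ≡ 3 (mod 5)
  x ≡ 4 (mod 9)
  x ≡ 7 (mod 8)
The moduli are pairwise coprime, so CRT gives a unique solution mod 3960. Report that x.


Product of moduli M = 11 · 5 · 9 · 8 = 3960.
Merge one congruence at a time:
  Start: x ≡ 4 (mod 11).
  Combine with x ≡ 3 (mod 5); new modulus lcm = 55.
    Write x = 4 + 11·t and substitute into x ≡ 3 (mod 5): 11·t ≡ 3 − 4 = -1 (mod 5).
    Reduce coefficients mod 5: 1·t ≡ 4 (mod 5).
    So t ≡ 4 (mod 5).
    Then x = 4 + 11·4 = 48, valid modulo lcm(11, 5) = 55: x ≡ 48 (mod 55).
  Combine with x ≡ 4 (mod 9); new modulus lcm = 495.
    Write x = 48 + 55·t and substitute into x ≡ 4 (mod 9): 55·t ≡ 4 − 48 = -44 (mod 9).
    Reduce coefficients mod 9: 1·t ≡ 1 (mod 9).
    So t ≡ 1 (mod 9).
    Then x = 48 + 55·1 = 103, valid modulo lcm(55, 9) = 495: x ≡ 103 (mod 495).
  Combine with x ≡ 7 (mod 8); new modulus lcm = 3960.
    Write x = 103 + 495·t and substitute into x ≡ 7 (mod 8): 495·t ≡ 7 − 103 = -96 (mod 8).
    Reduce coefficients mod 8: 7·t ≡ 0 (mod 8).
    The inverse of 7 mod 8 is 7 (since 7·7 = 49 = 6·8 + 1), so t ≡ 7·0 = 0 ≡ 0 (mod 8).
    Then x = 103 + 495·0 = 103, valid modulo lcm(495, 8) = 3960: x ≡ 103 (mod 3960).
Verify against each original: 103 mod 11 = 4, 103 mod 5 = 3, 103 mod 9 = 4, 103 mod 8 = 7.

x ≡ 103 (mod 3960).
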